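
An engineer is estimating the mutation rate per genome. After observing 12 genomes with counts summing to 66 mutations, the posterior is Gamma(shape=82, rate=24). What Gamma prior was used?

Gamma–Poisson conjugacy: posterior shape = α + Σxᵢ, posterior rate = β + n.
So α = 82 − 66 = 16 and β = 24 − 12 = 12.

Gamma(shape=16, rate=12)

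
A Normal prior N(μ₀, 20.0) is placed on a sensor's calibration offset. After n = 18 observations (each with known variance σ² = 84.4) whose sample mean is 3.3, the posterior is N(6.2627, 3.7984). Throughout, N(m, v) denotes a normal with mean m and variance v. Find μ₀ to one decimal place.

μ₀ = 18.9

With known observation variance, the Normal–Normal posterior has precision τ_n = τ₀ + n/σ² and mean μ_n = (τ₀μ₀ + (n/σ²)x̄)/τ_n.
Here τ₀ = 1/20.0 = 0.050000 and τ_data = 18/84.4 = 0.213270, so τ_n = 0.263270.
Rearranging for μ₀: μ₀ = (μ_n·τ_n − τ_data·x̄)/τ₀ = (6.2627·0.263270 − 0.213270·3.3) / 0.050000 = 0.944990/0.050000 ≈ 18.9.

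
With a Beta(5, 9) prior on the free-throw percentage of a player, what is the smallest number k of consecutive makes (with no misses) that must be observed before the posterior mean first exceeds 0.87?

After k makes and 0 misses the posterior is Beta(5+k, 9), with mean (5+k)/(5+9+k).
Set (5+k)/(14+k) > 0.87 and solve: k > (0.87·14 − 5)/(1 − 0.87) = 55.231.
The smallest integer exceeding 55.231 is 56.

k = 56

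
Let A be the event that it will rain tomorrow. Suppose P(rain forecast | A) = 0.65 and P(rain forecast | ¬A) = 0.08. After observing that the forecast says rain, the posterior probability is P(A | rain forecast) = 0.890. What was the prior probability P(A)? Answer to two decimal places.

In odds form, posterior odds = prior odds × likelihood ratio, so prior odds = posterior odds ÷ LR.
Posterior odds = 0.890/(1−0.890) = 8.0909. LR = 0.65/0.08 = 8.1250.
Prior odds = 8.0909/8.1250 = 0.9958, so P(A) = 0.9958/(1+0.9958) ≈ 0.50.

P(A) = 0.50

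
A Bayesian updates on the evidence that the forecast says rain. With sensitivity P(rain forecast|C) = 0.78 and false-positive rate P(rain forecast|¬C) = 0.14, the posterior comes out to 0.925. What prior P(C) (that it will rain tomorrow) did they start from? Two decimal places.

P(C) = 0.69

In odds form, posterior odds = prior odds × likelihood ratio, so prior odds = posterior odds ÷ LR.
Posterior odds = 0.925/(1−0.925) = 12.3333. LR = 0.78/0.14 = 5.5714.
Prior odds = 12.3333/5.5714 = 2.2137, so P(C) = 2.2137/(1+2.2137) ≈ 0.69.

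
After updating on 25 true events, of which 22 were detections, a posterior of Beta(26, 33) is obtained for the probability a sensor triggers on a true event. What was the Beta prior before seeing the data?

Beta is conjugate to the binomial likelihood: posterior = Beta(α+s, β+f).
Subtract the data counts: 26−22=4, 33−3=30.

Beta(4, 30)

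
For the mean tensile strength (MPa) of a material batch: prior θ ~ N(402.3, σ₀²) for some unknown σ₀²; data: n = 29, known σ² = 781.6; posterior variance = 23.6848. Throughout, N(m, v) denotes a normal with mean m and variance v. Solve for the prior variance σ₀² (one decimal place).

Posterior precision equals prior precision plus data precision: 1/σ_n² = 1/σ₀² + n/σ².
So 1/σ₀² = 1/23.6848 − 29/781.6 = 0.042221 − 0.037103 = 0.005118.
Hence σ₀² = 1/0.005118 ≈ 195.4.

σ₀² = 195.4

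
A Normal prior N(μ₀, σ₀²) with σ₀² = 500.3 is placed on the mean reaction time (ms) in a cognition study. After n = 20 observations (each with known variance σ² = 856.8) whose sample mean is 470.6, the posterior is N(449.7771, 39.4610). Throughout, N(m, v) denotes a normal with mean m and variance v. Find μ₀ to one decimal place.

μ₀ = 206.6

The posterior mean is a precision-weighted average: μ_n = (τ₀μ₀ + τ_data·x̄)/(τ₀+τ_data), with τ₀=1/σ₀² and τ_data=n/σ².
Here τ₀ = 1/500.3 = 0.001999 and τ_data = 20/856.8 = 0.023343, so τ_n = 0.025342.
Rearranging for μ₀: μ₀ = (μ_n·τ_n − τ_data·x̄)/τ₀ = (449.7771·0.025342 − 0.023343·470.6) / 0.001999 = 0.413035/0.001999 ≈ 206.6.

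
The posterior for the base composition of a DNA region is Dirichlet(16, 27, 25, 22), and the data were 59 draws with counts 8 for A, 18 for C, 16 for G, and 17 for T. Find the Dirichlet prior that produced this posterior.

Dirichlet(8, 9, 9, 5)

For a Dirichlet(α) prior with multinomial counts c, the posterior is Dirichlet(α + c) componentwise.
Subtract each count from the matching posterior parameter: 16−8=8, 27−18=9, 25−16=9, 22−17=5.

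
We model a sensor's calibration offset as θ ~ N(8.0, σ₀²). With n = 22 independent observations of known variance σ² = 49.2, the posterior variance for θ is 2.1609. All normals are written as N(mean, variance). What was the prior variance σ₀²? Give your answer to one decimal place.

For the Normal–Normal model with known σ², precisions add: τ_n = τ₀ + n/σ².
So 1/σ₀² = 1/2.1609 − 22/49.2 = 0.462770 − 0.447154 = 0.015616.
Hence σ₀² = 1/0.015616 ≈ 64.0.

σ₀² = 64.0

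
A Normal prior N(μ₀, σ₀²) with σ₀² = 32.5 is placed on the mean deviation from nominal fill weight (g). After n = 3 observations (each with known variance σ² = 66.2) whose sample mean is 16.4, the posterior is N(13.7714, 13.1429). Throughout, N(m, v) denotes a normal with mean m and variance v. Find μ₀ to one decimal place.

With known observation variance, the Normal–Normal posterior has precision τ_n = τ₀ + n/σ² and mean μ_n = (τ₀μ₀ + (n/σ²)x̄)/τ_n.
Here τ₀ = 1/32.5 = 0.030769 and τ_data = 3/66.2 = 0.045317, so τ_n = 0.076086.
Rearranging for μ₀: μ₀ = (μ_n·τ_n − τ_data·x̄)/τ₀ = (13.7714·0.076086 − 0.045317·16.4) / 0.030769 = 0.304612/0.030769 ≈ 9.9.

μ₀ = 9.9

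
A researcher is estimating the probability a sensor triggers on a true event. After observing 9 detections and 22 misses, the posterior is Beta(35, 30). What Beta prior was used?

Under Beta–binomial conjugacy the posterior parameters are (a+s, b+f).
So a = 35 − 9 = 26 and b = 30 − 22 = 8.

Beta(26, 8)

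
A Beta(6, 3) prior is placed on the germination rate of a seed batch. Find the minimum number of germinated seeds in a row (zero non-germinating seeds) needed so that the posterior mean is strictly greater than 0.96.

After k germinated seeds and 0 non-germinating seeds the posterior is Beta(6+k, 3), with mean (6+k)/(6+3+k).
Set (6+k)/(9+k) > 0.96 and solve: k > (0.96·9 − 6)/(1 − 0.96) = 66.000.
The smallest integer exceeding 66.000 is 67.

k = 67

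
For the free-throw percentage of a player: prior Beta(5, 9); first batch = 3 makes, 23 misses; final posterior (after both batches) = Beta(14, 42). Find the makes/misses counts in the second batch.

6 makes and 10 misses

Because Beta–binomial updating is additive in the counts, the combined data contributed (α_post−α_prior, β_post−β_prior) successes and failures.
Total across both batches: 14−5=9 makes, 42−9=33 misses.
Subtract the first batch: 9−3=6 makes and 33−23=10 misses.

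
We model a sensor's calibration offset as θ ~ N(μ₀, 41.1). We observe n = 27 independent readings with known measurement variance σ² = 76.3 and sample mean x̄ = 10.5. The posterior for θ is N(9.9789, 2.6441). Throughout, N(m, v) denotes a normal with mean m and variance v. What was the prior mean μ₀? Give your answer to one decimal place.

μ₀ = 2.4

With known observation variance, the Normal–Normal posterior has precision τ_n = τ₀ + n/σ² and mean μ_n = (τ₀μ₀ + (n/σ²)x̄)/τ_n.
Here τ₀ = 1/41.1 = 0.024331 and τ_data = 27/76.3 = 0.353866, so τ_n = 0.378197.
Rearranging for μ₀: μ₀ = (μ_n·τ_n − τ_data·x̄)/τ₀ = (9.9789·0.378197 − 0.353866·10.5) / 0.024331 = 0.058397/0.024331 ≈ 2.4.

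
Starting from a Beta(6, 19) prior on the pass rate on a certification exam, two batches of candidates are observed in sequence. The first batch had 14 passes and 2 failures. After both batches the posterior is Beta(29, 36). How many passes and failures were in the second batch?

9 passes and 15 failures

Because Beta–binomial updating is additive in the counts, the combined data contributed (α_post−α_prior, β_post−β_prior) successes and failures.
Total across both batches: 29−6=23 passes, 36−19=17 failures.
Subtract the first batch: 23−14=9 passes and 17−2=15 failures.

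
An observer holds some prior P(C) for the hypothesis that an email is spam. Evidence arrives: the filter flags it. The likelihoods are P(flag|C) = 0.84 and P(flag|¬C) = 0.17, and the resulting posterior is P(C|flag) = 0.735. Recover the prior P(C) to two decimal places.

P(C) = 0.36

In odds form, posterior odds = prior odds × likelihood ratio, so prior odds = posterior odds ÷ LR.
Posterior odds = 0.735/(1−0.735) = 2.7736. LR = 0.84/0.17 = 4.9412.
Prior odds = 2.7736/4.9412 = 0.5613, so P(C) = 0.5613/(1+0.5613) ≈ 0.36.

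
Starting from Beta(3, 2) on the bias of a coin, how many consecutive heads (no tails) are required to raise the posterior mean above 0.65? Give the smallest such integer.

k = 1

After k heads and 0 tails the posterior is Beta(3+k, 2), with mean (3+k)/(3+2+k).
Set (3+k)/(5+k) > 0.65 and solve: k > (0.65·5 − 3)/(1 − 0.65) = 0.714.
The smallest integer exceeding 0.714 is 1, and checking k=1: (4)/(6) = 0.6667 > 0.65.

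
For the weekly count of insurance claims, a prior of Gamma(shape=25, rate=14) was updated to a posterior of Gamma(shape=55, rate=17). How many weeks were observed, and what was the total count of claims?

Gamma–Poisson conjugacy: posterior shape = α + Σxᵢ, posterior rate = β + n.
Matching: Σxᵢ = 55 − 25 = 30 and n = 17 − 14 = 3.

n = 3 weeks with total 30 claims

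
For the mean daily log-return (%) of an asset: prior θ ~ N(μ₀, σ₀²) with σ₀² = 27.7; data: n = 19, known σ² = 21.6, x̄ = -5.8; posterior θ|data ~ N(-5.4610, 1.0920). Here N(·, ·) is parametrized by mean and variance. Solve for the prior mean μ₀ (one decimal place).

μ₀ = 2.8

The posterior mean is a precision-weighted average: μ_n = (τ₀μ₀ + τ_data·x̄)/(τ₀+τ_data), with τ₀=1/σ₀² and τ_data=n/σ².
Here τ₀ = 1/27.7 = 0.036101 and τ_data = 19/21.6 = 0.879630, so τ_n = 0.915731.
Rearranging for μ₀: μ₀ = (μ_n·τ_n − τ_data·x̄)/τ₀ = (-5.4610·0.915731 − 0.879630·-5.8) / 0.036101 = 0.101047/0.036101 ≈ 2.8.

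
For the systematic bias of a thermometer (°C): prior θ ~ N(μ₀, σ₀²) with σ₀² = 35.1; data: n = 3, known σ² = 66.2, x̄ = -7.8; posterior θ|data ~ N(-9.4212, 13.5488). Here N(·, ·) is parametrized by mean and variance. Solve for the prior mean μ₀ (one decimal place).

μ₀ = -12.0

With known observation variance, the Normal–Normal posterior has precision τ_n = τ₀ + n/σ² and mean μ_n = (τ₀μ₀ + (n/σ²)x̄)/τ_n.
Here τ₀ = 1/35.1 = 0.028490 and τ_data = 3/66.2 = 0.045317, so τ_n = 0.073807.
Rearranging for μ₀: μ₀ = (μ_n·τ_n − τ_data·x̄)/τ₀ = (-9.4212·0.073807 − 0.045317·-7.8) / 0.028490 = -0.341878/0.028490 ≈ -12.0.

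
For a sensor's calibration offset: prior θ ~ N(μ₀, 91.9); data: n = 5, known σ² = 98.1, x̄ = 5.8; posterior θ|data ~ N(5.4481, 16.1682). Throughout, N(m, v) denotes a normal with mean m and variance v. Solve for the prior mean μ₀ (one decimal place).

With known observation variance, the Normal–Normal posterior has precision τ_n = τ₀ + n/σ² and mean μ_n = (τ₀μ₀ + (n/σ²)x̄)/τ_n.
Here τ₀ = 1/91.9 = 0.010881 and τ_data = 5/98.1 = 0.050968, so τ_n = 0.061849.
Rearranging for μ₀: μ₀ = (μ_n·τ_n − τ_data·x̄)/τ₀ = (5.4481·0.061849 − 0.050968·5.8) / 0.010881 = 0.041345/0.010881 ≈ 3.8.

μ₀ = 3.8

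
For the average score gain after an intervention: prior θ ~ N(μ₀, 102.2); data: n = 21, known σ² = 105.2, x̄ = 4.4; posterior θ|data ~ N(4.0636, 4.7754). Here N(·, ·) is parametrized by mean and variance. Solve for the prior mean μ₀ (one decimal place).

The posterior mean is a precision-weighted average: μ_n = (τ₀μ₀ + τ_data·x̄)/(τ₀+τ_data), with τ₀=1/σ₀² and τ_data=n/σ².
Here τ₀ = 1/102.2 = 0.009785 and τ_data = 21/105.2 = 0.199620, so τ_n = 0.209405.
Rearranging for μ₀: μ₀ = (μ_n·τ_n − τ_data·x̄)/τ₀ = (4.0636·0.209405 − 0.199620·4.4) / 0.009785 = -0.027390/0.009785 ≈ -2.8.

μ₀ = -2.8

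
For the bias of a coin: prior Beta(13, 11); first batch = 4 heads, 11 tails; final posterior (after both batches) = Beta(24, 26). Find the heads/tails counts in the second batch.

Sequential conjugate updates are equivalent to a single update on the pooled data, so total successes = posterior α − prior α and total failures = posterior β − prior β.
Total across both batches: 24−13=11 heads, 26−11=15 tails.
Subtract the first batch: 11−4=7 heads and 15−11=4 tails.

7 heads and 4 tails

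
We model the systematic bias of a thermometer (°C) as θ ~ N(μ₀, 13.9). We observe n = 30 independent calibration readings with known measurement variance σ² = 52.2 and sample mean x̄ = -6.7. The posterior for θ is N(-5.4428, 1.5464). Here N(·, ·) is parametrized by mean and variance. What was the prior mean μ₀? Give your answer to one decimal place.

The posterior mean is a precision-weighted average: μ_n = (τ₀μ₀ + τ_data·x̄)/(τ₀+τ_data), with τ₀=1/σ₀² and τ_data=n/σ².
Here τ₀ = 1/13.9 = 0.071942 and τ_data = 30/52.2 = 0.574713, so τ_n = 0.646655.
Rearranging for μ₀: μ₀ = (μ_n·τ_n − τ_data·x̄)/τ₀ = (-5.4428·0.646655 − 0.574713·-6.7) / 0.071942 = 0.330963/0.071942 ≈ 4.6.

μ₀ = 4.6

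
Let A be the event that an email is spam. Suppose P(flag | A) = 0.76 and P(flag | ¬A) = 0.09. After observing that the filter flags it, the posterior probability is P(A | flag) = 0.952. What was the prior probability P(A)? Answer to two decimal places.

P(A) = 0.70

In odds form, posterior odds = prior odds × likelihood ratio, so prior odds = posterior odds ÷ LR.
Posterior odds = 0.952/(1−0.952) = 19.8333. LR = 0.76/0.09 = 8.4444.
Prior odds = 19.8333/8.4444 = 2.3487, so P(A) = 2.3487/(1+2.3487) ≈ 0.70.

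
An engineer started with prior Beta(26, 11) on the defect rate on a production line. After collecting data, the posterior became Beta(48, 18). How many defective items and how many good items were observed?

Under Beta–binomial conjugacy the posterior parameters are (a+s, b+f).
So s = 48 − 26 = 22 and f = 18 − 11 = 7.

22 defective items and 7 good items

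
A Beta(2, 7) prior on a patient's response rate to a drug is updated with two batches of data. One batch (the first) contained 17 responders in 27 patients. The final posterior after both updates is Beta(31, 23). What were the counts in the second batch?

12 responders and 6 non-responders

Because Beta–binomial updating is additive in the counts, the combined data contributed (α_post−α_prior, β_post−β_prior) successes and failures.
Total across both batches: 31−2=29 responders, 23−7=16 non-responders.
Subtract the first batch: 29−17=12 responders and 16−10=6 non-responders.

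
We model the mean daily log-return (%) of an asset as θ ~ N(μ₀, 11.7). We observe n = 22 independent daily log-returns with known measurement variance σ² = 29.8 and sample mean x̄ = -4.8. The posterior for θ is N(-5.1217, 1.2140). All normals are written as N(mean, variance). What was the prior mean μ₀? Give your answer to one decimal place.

With known observation variance, the Normal–Normal posterior has precision τ_n = τ₀ + n/σ² and mean μ_n = (τ₀μ₀ + (n/σ²)x̄)/τ_n.
Here τ₀ = 1/11.7 = 0.085470 and τ_data = 22/29.8 = 0.738255, so τ_n = 0.823725.
Rearranging for μ₀: μ₀ = (μ_n·τ_n − τ_data·x̄)/τ₀ = (-5.1217·0.823725 − 0.738255·-4.8) / 0.085470 = -0.675248/0.085470 ≈ -7.9.

μ₀ = -7.9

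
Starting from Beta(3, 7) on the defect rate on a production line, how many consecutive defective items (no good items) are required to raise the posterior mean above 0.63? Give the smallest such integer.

k = 9

After k defective items and 0 good items the posterior is Beta(3+k, 7), with mean (3+k)/(3+7+k).
Set (3+k)/(10+k) > 0.63 and solve: k > (0.63·10 − 3)/(1 − 0.63) = 8.919.
The smallest integer exceeding 8.919 is 9, and checking k=9: (12)/(19) = 0.6316 > 0.63.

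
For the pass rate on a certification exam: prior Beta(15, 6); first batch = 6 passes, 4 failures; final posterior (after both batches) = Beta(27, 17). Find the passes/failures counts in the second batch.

6 passes and 7 failures

Because Beta–binomial updating is additive in the counts, the combined data contributed (α_post−α_prior, β_post−β_prior) successes and failures.
Total across both batches: 27−15=12 passes, 17−6=11 failures.
Subtract the first batch: 12−6=6 passes and 11−4=7 failures.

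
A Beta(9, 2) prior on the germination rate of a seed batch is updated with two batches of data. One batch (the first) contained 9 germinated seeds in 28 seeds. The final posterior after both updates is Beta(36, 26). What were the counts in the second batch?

18 germinated seeds and 5 non-germinating seeds

Sequential conjugate updates are equivalent to a single update on the pooled data, so total successes = posterior α − prior α and total failures = posterior β − prior β.
Total across both batches: 36−9=27 germinated seeds, 26−2=24 non-germinating seeds.
Subtract the first batch: 27−9=18 germinated seeds and 24−19=5 non-germinating seeds.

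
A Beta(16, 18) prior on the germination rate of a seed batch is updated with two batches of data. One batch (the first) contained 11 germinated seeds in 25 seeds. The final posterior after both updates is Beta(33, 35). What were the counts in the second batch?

Sequential conjugate updates are equivalent to a single update on the pooled data, so total successes = posterior α − prior α and total failures = posterior β − prior β.
Total across both batches: 33−16=17 germinated seeds, 35−18=17 non-germinating seeds.
Subtract the first batch: 17−11=6 germinated seeds and 17−14=3 non-germinating seeds.

6 germinated seeds and 3 non-germinating seeds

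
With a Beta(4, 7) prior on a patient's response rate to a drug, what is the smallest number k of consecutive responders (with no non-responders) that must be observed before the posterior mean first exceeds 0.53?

k = 4

After k responders and 0 non-responders the posterior is Beta(4+k, 7), with mean (4+k)/(4+7+k).
Set (4+k)/(11+k) > 0.53 and solve: k > (0.53·11 − 4)/(1 − 0.53) = 3.894.
The smallest integer exceeding 3.894 is 4, and checking k=4: (8)/(15) = 0.5333 > 0.53.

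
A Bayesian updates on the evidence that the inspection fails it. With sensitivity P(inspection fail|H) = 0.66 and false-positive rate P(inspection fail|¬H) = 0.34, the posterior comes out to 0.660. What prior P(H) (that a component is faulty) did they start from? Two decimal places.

P(H) = 0.50

Bayes' rule in odds form gives O(H|E) = O(H)·[P(E|H)/P(E|¬H)], hence O(H) = O(H|E)/LR.
Posterior odds = 0.660/(1−0.660) = 1.9412. LR = 0.66/0.34 = 1.9412.
Prior odds = 1.9412/1.9412 = 1.0000, so P(H) = 1.0000/(1+1.0000) ≈ 0.50.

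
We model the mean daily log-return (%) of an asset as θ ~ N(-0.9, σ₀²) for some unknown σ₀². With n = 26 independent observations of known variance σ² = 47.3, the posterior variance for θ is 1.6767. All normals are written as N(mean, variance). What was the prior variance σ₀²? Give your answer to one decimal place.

Posterior precision equals prior precision plus data precision: 1/σ_n² = 1/σ₀² + n/σ².
So 1/σ₀² = 1/1.6767 − 26/47.3 = 0.596410 − 0.549683 = 0.046727.
Hence σ₀² = 1/0.046727 ≈ 21.4.

σ₀² = 21.4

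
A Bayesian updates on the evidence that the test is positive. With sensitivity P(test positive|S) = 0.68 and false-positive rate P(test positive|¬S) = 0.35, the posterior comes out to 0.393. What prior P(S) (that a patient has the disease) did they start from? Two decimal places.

Bayes' rule in odds form gives O(S|E) = O(S)·[P(E|S)/P(E|¬S)], hence O(S) = O(S|E)/LR.
Posterior odds = 0.393/(1−0.393) = 0.6474. LR = 0.68/0.35 = 1.9429.
Prior odds = 0.6474/1.9429 = 0.3332, so P(S) = 0.3332/(1+0.3332) ≈ 0.25.

P(S) = 0.25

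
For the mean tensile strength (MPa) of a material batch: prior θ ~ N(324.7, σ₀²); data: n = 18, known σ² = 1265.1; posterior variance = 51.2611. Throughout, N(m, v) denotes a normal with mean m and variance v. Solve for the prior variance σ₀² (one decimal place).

Posterior precision equals prior precision plus data precision: 1/σ_n² = 1/σ₀² + n/σ².
So 1/σ₀² = 1/51.2611 − 18/1265.1 = 0.019508 − 0.014228 = 0.005280.
Hence σ₀² = 1/0.005280 ≈ 189.4.

σ₀² = 189.4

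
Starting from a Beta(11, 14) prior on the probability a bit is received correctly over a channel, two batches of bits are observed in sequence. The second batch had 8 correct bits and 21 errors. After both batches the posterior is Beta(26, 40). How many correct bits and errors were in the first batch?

7 correct bits and 5 errors

Sequential conjugate updates are equivalent to a single update on the pooled data, so total successes = posterior α − prior α and total failures = posterior β − prior β.
Total across both batches: 26−11=15 correct bits, 40−14=26 errors.
Subtract the second batch: 15−8=7 correct bits and 26−21=5 errors.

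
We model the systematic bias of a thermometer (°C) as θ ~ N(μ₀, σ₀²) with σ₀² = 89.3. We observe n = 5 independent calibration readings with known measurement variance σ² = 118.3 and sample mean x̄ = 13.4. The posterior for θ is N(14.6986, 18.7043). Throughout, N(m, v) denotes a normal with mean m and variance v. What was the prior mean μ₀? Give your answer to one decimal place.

With known observation variance, the Normal–Normal posterior has precision τ_n = τ₀ + n/σ² and mean μ_n = (τ₀μ₀ + (n/σ²)x̄)/τ_n.
Here τ₀ = 1/89.3 = 0.011198 and τ_data = 5/118.3 = 0.042265, so τ_n = 0.053463.
Rearranging for μ₀: μ₀ = (μ_n·τ_n − τ_data·x̄)/τ₀ = (14.6986·0.053463 − 0.042265·13.4) / 0.011198 = 0.219480/0.011198 ≈ 19.6.

μ₀ = 19.6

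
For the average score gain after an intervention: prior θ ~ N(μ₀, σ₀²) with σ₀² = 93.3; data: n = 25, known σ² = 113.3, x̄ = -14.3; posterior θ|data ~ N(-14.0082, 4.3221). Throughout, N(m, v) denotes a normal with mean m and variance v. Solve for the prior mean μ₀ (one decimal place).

μ₀ = -8.0

With known observation variance, the Normal–Normal posterior has precision τ_n = τ₀ + n/σ² and mean μ_n = (τ₀μ₀ + (n/σ²)x̄)/τ_n.
Here τ₀ = 1/93.3 = 0.010718 and τ_data = 25/113.3 = 0.220653, so τ_n = 0.231371.
Rearranging for μ₀: μ₀ = (μ_n·τ_n − τ_data·x̄)/τ₀ = (-14.0082·0.231371 − 0.220653·-14.3) / 0.010718 = -0.085753/0.010718 ≈ -8.0.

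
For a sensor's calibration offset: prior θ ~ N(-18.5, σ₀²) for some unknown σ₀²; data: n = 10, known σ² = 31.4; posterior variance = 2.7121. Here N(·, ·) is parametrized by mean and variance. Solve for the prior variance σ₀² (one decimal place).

σ₀² = 19.9

Posterior precision equals prior precision plus data precision: 1/σ_n² = 1/σ₀² + n/σ².
So 1/σ₀² = 1/2.7121 − 10/31.4 = 0.368718 − 0.318471 = 0.050247.
Hence σ₀² = 1/0.050247 ≈ 19.9.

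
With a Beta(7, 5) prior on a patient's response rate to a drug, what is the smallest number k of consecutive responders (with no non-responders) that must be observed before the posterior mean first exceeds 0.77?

After k responders and 0 non-responders the posterior is Beta(7+k, 5), with mean (7+k)/(7+5+k).
Set (7+k)/(12+k) > 0.77 and solve: k > (0.77·12 − 7)/(1 − 0.77) = 9.739.
The smallest integer exceeding 9.739 is 10.

k = 10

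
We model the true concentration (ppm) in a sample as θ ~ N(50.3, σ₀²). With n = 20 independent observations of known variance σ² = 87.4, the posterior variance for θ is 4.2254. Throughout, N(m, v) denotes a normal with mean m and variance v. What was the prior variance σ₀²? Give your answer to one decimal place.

σ₀² = 127.7

Posterior precision equals prior precision plus data precision: 1/σ_n² = 1/σ₀² + n/σ².
So 1/σ₀² = 1/4.2254 − 20/87.4 = 0.236664 − 0.228833 = 0.007831.
Hence σ₀² = 1/0.007831 ≈ 127.7.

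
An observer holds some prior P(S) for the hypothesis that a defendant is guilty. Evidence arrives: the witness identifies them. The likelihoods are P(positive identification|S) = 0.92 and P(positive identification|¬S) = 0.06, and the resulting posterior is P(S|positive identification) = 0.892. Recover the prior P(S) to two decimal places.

P(S) = 0.35

In odds form, posterior odds = prior odds × likelihood ratio, so prior odds = posterior odds ÷ LR.
Posterior odds = 0.892/(1−0.892) = 8.2593. LR = 0.92/0.06 = 15.3333.
Prior odds = 8.2593/15.3333 = 0.5387, so P(S) = 0.5387/(1+0.5387) ≈ 0.35.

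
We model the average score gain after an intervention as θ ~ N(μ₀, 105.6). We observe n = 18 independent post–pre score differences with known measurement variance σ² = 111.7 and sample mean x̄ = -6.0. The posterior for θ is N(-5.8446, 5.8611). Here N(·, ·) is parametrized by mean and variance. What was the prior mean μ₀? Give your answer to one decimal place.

μ₀ = -3.2

With known observation variance, the Normal–Normal posterior has precision τ_n = τ₀ + n/σ² and mean μ_n = (τ₀μ₀ + (n/σ²)x̄)/τ_n.
Here τ₀ = 1/105.6 = 0.009470 and τ_data = 18/111.7 = 0.161146, so τ_n = 0.170616.
Rearranging for μ₀: μ₀ = (μ_n·τ_n − τ_data·x̄)/τ₀ = (-5.8446·0.170616 − 0.161146·-6.0) / 0.009470 = -0.030306/0.009470 ≈ -3.2.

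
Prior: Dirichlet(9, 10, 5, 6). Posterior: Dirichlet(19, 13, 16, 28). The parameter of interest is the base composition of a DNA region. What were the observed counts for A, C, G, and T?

counts (10, 3, 11, 22)

For a Dirichlet(α) prior with multinomial counts c, the posterior is Dirichlet(α + c) componentwise.
Counts are posterior − prior componentwise: 19−9=10, 13−10=3, 16−5=11, 28−6=22.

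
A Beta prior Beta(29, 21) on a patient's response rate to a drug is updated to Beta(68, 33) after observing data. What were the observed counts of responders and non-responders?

39 responders and 12 non-responders

Beta is conjugate to the binomial likelihood: posterior = Beta(α+s, β+f).
So s = 68 − 29 = 39 and f = 33 − 21 = 12.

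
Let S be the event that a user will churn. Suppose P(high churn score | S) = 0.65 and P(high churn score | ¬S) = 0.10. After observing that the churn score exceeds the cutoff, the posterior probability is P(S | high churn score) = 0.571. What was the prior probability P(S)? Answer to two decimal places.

Bayes' rule in odds form gives O(S|E) = O(S)·[P(E|S)/P(E|¬S)], hence O(S) = O(S|E)/LR.
Posterior odds = 0.571/(1−0.571) = 1.3310. LR = 0.65/0.10 = 6.5000.
Prior odds = 1.3310/6.5000 = 0.2048, so P(S) = 0.2048/(1+0.2048) ≈ 0.17.

P(S) = 0.17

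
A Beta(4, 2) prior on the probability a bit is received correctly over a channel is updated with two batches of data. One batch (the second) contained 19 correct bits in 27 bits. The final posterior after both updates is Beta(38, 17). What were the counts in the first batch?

15 correct bits and 7 errors

Sequential conjugate updates are equivalent to a single update on the pooled data, so total successes = posterior α − prior α and total failures = posterior β − prior β.
Total across both batches: 38−4=34 correct bits, 17−2=15 errors.
Subtract the second batch: 34−19=15 correct bits and 15−8=7 errors.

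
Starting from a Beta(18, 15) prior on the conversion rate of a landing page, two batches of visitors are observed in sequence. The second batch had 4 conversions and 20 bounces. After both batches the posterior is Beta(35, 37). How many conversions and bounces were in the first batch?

13 conversions and 2 bounces

Sequential conjugate updates are equivalent to a single update on the pooled data, so total successes = posterior α − prior α and total failures = posterior β − prior β.
Total across both batches: 35−18=17 conversions, 37−15=22 bounces.
Subtract the second batch: 17−4=13 conversions and 22−20=2 bounces.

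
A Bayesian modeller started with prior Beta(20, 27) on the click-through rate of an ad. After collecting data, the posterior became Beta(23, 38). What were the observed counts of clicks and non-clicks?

A Beta(α, β) prior with s successes and f failures in binomial data gives a Beta(α+s, β+f) posterior.
So s = 23 − 20 = 3 and f = 38 − 27 = 11.

3 clicks and 11 non-clicks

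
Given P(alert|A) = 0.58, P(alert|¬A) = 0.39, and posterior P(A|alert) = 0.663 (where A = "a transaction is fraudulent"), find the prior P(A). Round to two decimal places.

Bayes' rule in odds form gives O(A|E) = O(A)·[P(E|A)/P(E|¬A)], hence O(A) = O(A|E)/LR.
Posterior odds = 0.663/(1−0.663) = 1.9674. LR = 0.58/0.39 = 1.4872.
Prior odds = 1.9674/1.4872 = 1.3229, so P(A) = 1.3229/(1+1.3229) ≈ 0.57.

P(A) = 0.57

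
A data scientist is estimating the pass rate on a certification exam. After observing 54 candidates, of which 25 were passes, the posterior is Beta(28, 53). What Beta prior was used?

Beta(3, 24)

A Beta(α, β) prior with s successes and f failures in binomial data gives a Beta(α+s, β+f) posterior.
Subtract the data counts: 28−25=3, 53−29=24.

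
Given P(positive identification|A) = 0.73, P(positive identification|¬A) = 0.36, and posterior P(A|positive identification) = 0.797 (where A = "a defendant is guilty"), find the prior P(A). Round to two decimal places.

P(A) = 0.66

In odds form, posterior odds = prior odds × likelihood ratio, so prior odds = posterior odds ÷ LR.
Posterior odds = 0.797/(1−0.797) = 3.9261. LR = 0.73/0.36 = 2.0278.
Prior odds = 3.9261/2.0278 = 1.9361, so P(A) = 1.9361/(1+1.9361) ≈ 0.66.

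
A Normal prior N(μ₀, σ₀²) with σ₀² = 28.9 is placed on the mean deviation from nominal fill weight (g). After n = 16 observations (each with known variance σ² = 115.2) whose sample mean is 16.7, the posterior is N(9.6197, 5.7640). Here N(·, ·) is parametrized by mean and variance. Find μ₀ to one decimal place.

μ₀ = -18.8

With known observation variance, the Normal–Normal posterior has precision τ_n = τ₀ + n/σ² and mean μ_n = (τ₀μ₀ + (n/σ²)x̄)/τ_n.
Here τ₀ = 1/28.9 = 0.034602 and τ_data = 16/115.2 = 0.138889, so τ_n = 0.173491.
Rearranging for μ₀: μ₀ = (μ_n·τ_n − τ_data·x̄)/τ₀ = (9.6197·0.173491 − 0.138889·16.7) / 0.034602 = -0.650515/0.034602 ≈ -18.8.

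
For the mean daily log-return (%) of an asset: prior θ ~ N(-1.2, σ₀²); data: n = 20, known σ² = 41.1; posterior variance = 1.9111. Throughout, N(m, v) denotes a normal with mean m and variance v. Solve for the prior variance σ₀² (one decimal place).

σ₀² = 27.3

For the Normal–Normal model with known σ², precisions add: τ_n = τ₀ + n/σ².
So 1/σ₀² = 1/1.9111 − 20/41.1 = 0.523259 − 0.486618 = 0.036641.
Hence σ₀² = 1/0.036641 ≈ 27.3.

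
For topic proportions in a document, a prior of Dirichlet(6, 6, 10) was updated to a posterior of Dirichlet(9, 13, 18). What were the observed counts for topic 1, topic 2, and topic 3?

counts (3, 7, 8)

For a Dirichlet(α) prior with multinomial counts c, the posterior is Dirichlet(α + c) componentwise.
Counts are posterior − prior componentwise: 9−6=3, 13−6=7, 18−10=8.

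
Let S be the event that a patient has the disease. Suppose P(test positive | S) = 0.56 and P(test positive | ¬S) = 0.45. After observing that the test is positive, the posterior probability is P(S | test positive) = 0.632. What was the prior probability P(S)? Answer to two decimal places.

Bayes' rule in odds form gives O(S|E) = O(S)·[P(E|S)/P(E|¬S)], hence O(S) = O(S|E)/LR.
Posterior odds = 0.632/(1−0.632) = 1.7174. LR = 0.56/0.45 = 1.2444.
Prior odds = 1.7174/1.2444 = 1.3801, so P(S) = 1.3801/(1+1.3801) ≈ 0.58.

P(S) = 0.58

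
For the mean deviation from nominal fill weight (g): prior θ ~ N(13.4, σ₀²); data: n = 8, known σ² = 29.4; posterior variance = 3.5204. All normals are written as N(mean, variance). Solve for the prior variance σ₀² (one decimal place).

σ₀² = 83.7

Posterior precision equals prior precision plus data precision: 1/σ_n² = 1/σ₀² + n/σ².
So 1/σ₀² = 1/3.5204 − 8/29.4 = 0.284059 − 0.272109 = 0.011950.
Hence σ₀² = 1/0.011950 ≈ 83.7.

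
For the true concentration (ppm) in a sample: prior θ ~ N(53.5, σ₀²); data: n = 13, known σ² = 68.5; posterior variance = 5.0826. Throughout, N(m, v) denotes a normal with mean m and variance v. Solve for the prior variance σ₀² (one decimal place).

For the Normal–Normal model with known σ², precisions add: τ_n = τ₀ + n/σ².
So 1/σ₀² = 1/5.0826 − 13/68.5 = 0.196750 − 0.189781 = 0.006969.
Hence σ₀² = 1/0.006969 ≈ 143.5.

σ₀² = 143.5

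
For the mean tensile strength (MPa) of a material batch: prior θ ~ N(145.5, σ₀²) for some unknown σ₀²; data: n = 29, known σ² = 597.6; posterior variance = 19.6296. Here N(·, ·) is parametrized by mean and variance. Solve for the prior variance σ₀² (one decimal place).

For the Normal–Normal model with known σ², precisions add: τ_n = τ₀ + n/σ².
So 1/σ₀² = 1/19.6296 − 29/597.6 = 0.050943 − 0.048527 = 0.002416.
Hence σ₀² = 1/0.002416 ≈ 413.9.

σ₀² = 413.9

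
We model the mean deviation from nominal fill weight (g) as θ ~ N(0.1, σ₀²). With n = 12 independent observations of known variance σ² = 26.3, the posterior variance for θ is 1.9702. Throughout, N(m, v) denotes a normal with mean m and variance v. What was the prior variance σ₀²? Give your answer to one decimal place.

Posterior precision equals prior precision plus data precision: 1/σ_n² = 1/σ₀² + n/σ².
So 1/σ₀² = 1/1.9702 − 12/26.3 = 0.507563 − 0.456274 = 0.051289.
Hence σ₀² = 1/0.051289 ≈ 19.5.

σ₀² = 19.5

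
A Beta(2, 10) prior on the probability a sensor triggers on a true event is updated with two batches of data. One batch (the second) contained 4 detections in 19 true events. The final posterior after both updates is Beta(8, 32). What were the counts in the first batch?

Because Beta–binomial updating is additive in the counts, the combined data contributed (α_post−α_prior, β_post−β_prior) successes and failures.
Total across both batches: 8−2=6 detections, 32−10=22 misses.
Subtract the second batch: 6−4=2 detections and 22−15=7 misses.

2 detections and 7 misses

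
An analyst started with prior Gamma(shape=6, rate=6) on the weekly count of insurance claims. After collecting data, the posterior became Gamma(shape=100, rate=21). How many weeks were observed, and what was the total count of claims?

n = 15 weeks with total 94 claims

A Gamma(α, β) prior (rate parametrization) on a Poisson rate with n observations summing to S gives posterior Gamma(α+S, β+n).
Matching: Σxᵢ = 100 − 6 = 94 and n = 21 − 6 = 15.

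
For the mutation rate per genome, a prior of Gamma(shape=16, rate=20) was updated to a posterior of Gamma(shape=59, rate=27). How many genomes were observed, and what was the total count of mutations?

Gamma–Poisson conjugacy: posterior shape = α + Σxᵢ, posterior rate = β + n.
Matching: Σxᵢ = 59 − 16 = 43 and n = 27 − 20 = 7.

n = 7 genomes with total 43 mutations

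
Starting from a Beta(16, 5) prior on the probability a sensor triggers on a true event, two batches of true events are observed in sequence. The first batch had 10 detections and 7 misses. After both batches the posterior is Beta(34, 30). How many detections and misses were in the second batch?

8 detections and 18 misses

Because Beta–binomial updating is additive in the counts, the combined data contributed (α_post−α_prior, β_post−β_prior) successes and failures.
Total across both batches: 34−16=18 detections, 30−5=25 misses.
Subtract the first batch: 18−10=8 detections and 25−7=18 misses.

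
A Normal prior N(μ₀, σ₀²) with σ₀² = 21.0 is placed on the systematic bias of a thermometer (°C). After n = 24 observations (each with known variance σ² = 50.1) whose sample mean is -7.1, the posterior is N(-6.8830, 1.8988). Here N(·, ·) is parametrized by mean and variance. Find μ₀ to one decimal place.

μ₀ = -4.7

The posterior mean is a precision-weighted average: μ_n = (τ₀μ₀ + τ_data·x̄)/(τ₀+τ_data), with τ₀=1/σ₀² and τ_data=n/σ².
Here τ₀ = 1/21.0 = 0.047619 and τ_data = 24/50.1 = 0.479042, so τ_n = 0.526661.
Rearranging for μ₀: μ₀ = (μ_n·τ_n − τ_data·x̄)/τ₀ = (-6.8830·0.526661 − 0.479042·-7.1) / 0.047619 = -0.223809/0.047619 ≈ -4.7.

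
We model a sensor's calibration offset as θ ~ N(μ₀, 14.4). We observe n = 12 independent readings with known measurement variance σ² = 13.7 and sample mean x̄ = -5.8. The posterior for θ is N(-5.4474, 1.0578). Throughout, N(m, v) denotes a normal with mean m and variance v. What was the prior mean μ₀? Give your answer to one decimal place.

The posterior mean is a precision-weighted average: μ_n = (τ₀μ₀ + τ_data·x̄)/(τ₀+τ_data), with τ₀=1/σ₀² and τ_data=n/σ².
Here τ₀ = 1/14.4 = 0.069444 and τ_data = 12/13.7 = 0.875912, so τ_n = 0.945356.
Rearranging for μ₀: μ₀ = (μ_n·τ_n − τ_data·x̄)/τ₀ = (-5.4474·0.945356 − 0.875912·-5.8) / 0.069444 = -0.069443/0.069444 ≈ -1.0.

μ₀ = -1.0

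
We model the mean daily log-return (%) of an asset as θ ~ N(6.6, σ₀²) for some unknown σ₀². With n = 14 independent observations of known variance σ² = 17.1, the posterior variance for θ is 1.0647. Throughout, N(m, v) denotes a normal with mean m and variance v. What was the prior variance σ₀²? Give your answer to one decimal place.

σ₀² = 8.3

Posterior precision equals prior precision plus data precision: 1/σ_n² = 1/σ₀² + n/σ².
So 1/σ₀² = 1/1.0647 − 14/17.1 = 0.939232 − 0.818713 = 0.120519.
Hence σ₀² = 1/0.120519 ≈ 8.3.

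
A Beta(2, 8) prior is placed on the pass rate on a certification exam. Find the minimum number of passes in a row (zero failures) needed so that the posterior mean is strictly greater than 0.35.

After k passes and 0 failures the posterior is Beta(2+k, 8), with mean (2+k)/(2+8+k).
Set (2+k)/(10+k) > 0.35 and solve: k > (0.35·10 − 2)/(1 − 0.35) = 2.308.
The smallest integer exceeding 2.308 is 3.

k = 3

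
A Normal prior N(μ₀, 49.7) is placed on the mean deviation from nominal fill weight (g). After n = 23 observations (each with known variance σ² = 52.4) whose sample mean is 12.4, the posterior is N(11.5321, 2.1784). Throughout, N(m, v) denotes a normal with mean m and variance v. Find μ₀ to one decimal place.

μ₀ = -7.4

With known observation variance, the Normal–Normal posterior has precision τ_n = τ₀ + n/σ² and mean μ_n = (τ₀μ₀ + (n/σ²)x̄)/τ_n.
Here τ₀ = 1/49.7 = 0.020121 and τ_data = 23/52.4 = 0.438931, so τ_n = 0.459052.
Rearranging for μ₀: μ₀ = (μ_n·τ_n − τ_data·x̄)/τ₀ = (11.5321·0.459052 − 0.438931·12.4) / 0.020121 = -0.148911/0.020121 ≈ -7.4.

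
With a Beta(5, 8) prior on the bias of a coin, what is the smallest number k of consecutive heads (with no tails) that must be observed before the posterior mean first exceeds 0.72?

After k heads and 0 tails the posterior is Beta(5+k, 8), with mean (5+k)/(5+8+k).
Set (5+k)/(13+k) > 0.72 and solve: k > (0.72·13 − 5)/(1 − 0.72) = 15.571.
The smallest integer exceeding 15.571 is 16, and checking k=16: (21)/(29) = 0.7241 > 0.72.

k = 16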